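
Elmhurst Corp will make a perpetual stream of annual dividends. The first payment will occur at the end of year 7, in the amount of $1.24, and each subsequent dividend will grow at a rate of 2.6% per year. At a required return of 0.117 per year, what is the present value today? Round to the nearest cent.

Value at end of year 6: C₁ / (r − g) = $1.24 / (0.117 − 0.026) = $13.6264
Discount to today: PV = $13.6264 / (1 + 0.117)^6 = $13.6264 / 1.942312 = $7.02

$7.02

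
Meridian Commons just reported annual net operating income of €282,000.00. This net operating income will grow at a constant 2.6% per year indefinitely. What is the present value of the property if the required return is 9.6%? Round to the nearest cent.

D₁ = D₀ × (1 + g) = €282,000.00 × 1.026 = €289,332.0000
Growing perpetuity: P = D₁ / (r − g) = €289,332.0000 / (0.096 − 0.026) = €4,133,314.29

€4133314.29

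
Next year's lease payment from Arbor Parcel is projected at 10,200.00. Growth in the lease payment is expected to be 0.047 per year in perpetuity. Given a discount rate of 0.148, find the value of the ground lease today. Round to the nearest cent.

Growing perpetuity: P = D₁ / (r − g) = 10,200.0000 / (0.148 − 0.047) = 100,990.10

100990.10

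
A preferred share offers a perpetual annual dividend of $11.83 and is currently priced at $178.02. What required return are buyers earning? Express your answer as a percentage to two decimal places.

P = C/r ⇒ r = C/P = $11.83/$178.02 = 0.066453

6.65%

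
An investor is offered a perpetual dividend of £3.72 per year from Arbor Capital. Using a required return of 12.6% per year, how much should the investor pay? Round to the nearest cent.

£29.52

Level perpetuity: PV = C / r = £3.72 / 0.126 = £29.52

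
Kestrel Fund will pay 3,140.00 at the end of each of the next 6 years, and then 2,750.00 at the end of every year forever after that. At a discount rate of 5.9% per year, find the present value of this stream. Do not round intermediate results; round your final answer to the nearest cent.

PV of 6-year annuity: 3,140.00 × [1 − (1+0.059)^−6] / 0.059 = 15489.02968
Perpetuity value at year 6: 2,750.00 / 0.059 = 46610.16949
PV of perpetuity: 46610.16949 / (1+0.059)^6 = 33044.93649
Total PV = 15489.02968 + 33044.93649 = 48533.96617

48533.97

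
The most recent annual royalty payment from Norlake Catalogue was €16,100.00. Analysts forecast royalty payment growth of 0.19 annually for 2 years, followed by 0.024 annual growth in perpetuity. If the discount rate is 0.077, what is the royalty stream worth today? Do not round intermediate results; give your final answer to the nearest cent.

€417207.77

D_1 = 19159.00000
D_2 = 22799.21000
Terminal value at year 2: TV = D_2×(1+g_2)/(r−g_2) = 23346.39104/0.053 = 440497.94415
P_0 = D_1/(1+r)^1 + D_2/(1+r)^2 + TV/(1+r)^2
    = 17789.22934 + 19655.69444 + 379762.85113 = 417207.77492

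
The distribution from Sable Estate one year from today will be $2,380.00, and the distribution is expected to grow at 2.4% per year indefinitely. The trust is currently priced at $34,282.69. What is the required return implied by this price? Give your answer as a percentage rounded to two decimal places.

9.34%

P = D₁/(r − g) ⇒ r = D₁/P + g = $2,380.0000/$34,282.69 + 0.024 = 0.069423 + 0.024 = 0.093423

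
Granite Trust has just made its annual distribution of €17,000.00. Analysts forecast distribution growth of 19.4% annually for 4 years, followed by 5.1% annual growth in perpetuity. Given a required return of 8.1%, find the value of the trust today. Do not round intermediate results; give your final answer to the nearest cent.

€974158.27

D_1 = 20298.00000
D_2 = 24235.81200
D_3 = 28937.55953
D_4 = 34551.44608
Terminal value at year 4: TV = D_4×(1+g_2)/(r−g_2) = 36313.56983/0.03 = 1210452.32754
P_0 = D_1/(1+r)^1 + D_2/(1+r)^2 + D_3/(1+r)^3 + D_4/(1+r)^4 + TV/(1+r)^4
    = 18777.05828 + 20739.87751 + 22907.87580 + 25302.50112 + 886430.95587 = 974158.26858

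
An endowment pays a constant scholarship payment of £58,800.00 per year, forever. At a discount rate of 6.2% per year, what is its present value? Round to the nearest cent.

Level perpetuity: PV = C / r = £58,800.00 / 0.062 = £948,387.10

£948387.10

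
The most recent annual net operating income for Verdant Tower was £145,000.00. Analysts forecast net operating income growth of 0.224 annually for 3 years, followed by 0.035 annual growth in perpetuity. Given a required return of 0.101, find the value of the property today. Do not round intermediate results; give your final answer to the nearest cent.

D_1 = 177480.00000
D_2 = 217235.52000
D_3 = 265896.27648
Terminal value at year 3: TV = D_3×(1+g_2)/(r−g_2) = 275202.64616/0.066 = 4169737.06298
P_0 = D_1/(1+r)^1 + D_2/(1+r)^2 + D_3/(1+r)^3 + TV/(1+r)^3
    = 161198.91008 + 179207.50767 + 199227.96493 + 3124256.72269 = 3663891.10537

£3663891.11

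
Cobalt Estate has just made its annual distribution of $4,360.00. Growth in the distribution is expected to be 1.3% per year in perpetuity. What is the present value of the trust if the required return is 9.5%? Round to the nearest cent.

$53861.95

D₁ = D₀ × (1 + g) = $4,360.00 × 1.013 = $4,416.6800
Growing perpetuity: P = D₁ / (r − g) = $4,416.6800 / (0.095 − 0.013) = $53,861.95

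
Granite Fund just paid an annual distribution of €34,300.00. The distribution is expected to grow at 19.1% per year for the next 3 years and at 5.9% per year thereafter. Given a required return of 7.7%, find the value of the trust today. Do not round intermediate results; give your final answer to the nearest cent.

€2855275.64

D_1 = 40851.30000
D_2 = 48653.89830
D_3 = 57946.79288
Terminal value at year 3: TV = D_3×(1+g_2)/(r−g_2) = 61365.65365/0.018 = 3409202.98083
P_0 = D_1/(1+r)^1 + D_2/(1+r)^2 + D_3/(1+r)^3 + TV/(1+r)^3
    = 37930.64067 + 41945.58313 + 46385.50558 + 2729013.91184 = 2855275.64122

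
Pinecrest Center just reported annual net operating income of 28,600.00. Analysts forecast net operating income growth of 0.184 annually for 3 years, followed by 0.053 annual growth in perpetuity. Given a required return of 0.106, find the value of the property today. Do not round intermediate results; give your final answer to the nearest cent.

D_1 = 33862.40000
D_2 = 40093.08160
D_3 = 47470.20861
Terminal value at year 3: TV = D_3×(1+g_2)/(r−g_2) = 49986.12967/0.053 = 943134.52209
P_0 = D_1/(1+r)^1 + D_2/(1+r)^2 + D_3/(1+r)^3 + TV/(1+r)^3
    = 30616.99819 + 32776.24400 + 35087.76934 + 697121.15312 = 795602.16465

795602.16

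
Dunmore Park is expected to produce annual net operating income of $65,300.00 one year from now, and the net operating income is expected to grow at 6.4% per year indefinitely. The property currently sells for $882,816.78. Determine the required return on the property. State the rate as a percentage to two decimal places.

P = D₁/(r − g) ⇒ r = D₁/P + g = $65,300.0000/$882,816.78 + 0.064 = 0.073968 + 0.064 = 0.137968

13.80%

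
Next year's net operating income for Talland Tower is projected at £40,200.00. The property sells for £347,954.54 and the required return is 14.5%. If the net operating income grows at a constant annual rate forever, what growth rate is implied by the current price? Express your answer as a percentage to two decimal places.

2.95%

P = D₁/(r−g) ⇒ g = r − D₁/P = 0.145 − £40,200.00/£347,954.54 = 0.029468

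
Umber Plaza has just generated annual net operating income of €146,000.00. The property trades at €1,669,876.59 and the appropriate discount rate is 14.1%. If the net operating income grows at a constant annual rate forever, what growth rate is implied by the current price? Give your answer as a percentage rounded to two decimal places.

4.93%

P = D₀(1+g)/(r−g) ⇒ P(r−g) = D₀(1+g) ⇒ g(P+D₀) = P·r − D₀
g = (P·r − D₀)/(P + D₀) = (€1,669,876.59×0.141 − €146,000.00) / (€1,669,876.59 + €146,000.00) = 0.049261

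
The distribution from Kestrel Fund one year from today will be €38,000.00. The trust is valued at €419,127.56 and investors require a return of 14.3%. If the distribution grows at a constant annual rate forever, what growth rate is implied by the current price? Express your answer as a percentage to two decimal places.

P = D₁/(r−g) ⇒ g = r − D₁/P = 0.143 − €38,000.00/€419,127.56 = 0.052335

5.23%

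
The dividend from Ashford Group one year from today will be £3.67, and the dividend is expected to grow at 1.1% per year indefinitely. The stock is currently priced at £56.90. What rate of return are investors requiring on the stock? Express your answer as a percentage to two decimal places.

P = D₁/(r − g) ⇒ r = D₁/P + g = £3.6700/£56.90 + 0.011 = 0.064499 + 0.011 = 0.075499

7.55%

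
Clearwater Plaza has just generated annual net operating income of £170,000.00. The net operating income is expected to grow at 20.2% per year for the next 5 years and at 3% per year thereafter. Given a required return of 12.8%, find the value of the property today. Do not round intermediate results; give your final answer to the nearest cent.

D_1 = 204340.00000
D_2 = 245616.68000
D_3 = 295231.24936
D_4 = 354867.96173
D_5 = 426551.29000
Terminal value at year 5: TV = D_5×(1+g_2)/(r−g_2) = 439347.82870/0.098 = 4483141.10919
P_0 = D_1/(1+r)^1 + D_2/(1+r)^2 + D_3/(1+r)^3 + D_4/(1+r)^4 + D_5/(1+r)^5 + TV/(1+r)^5
    = 181152.48227 + 193036.59901 + 205700.34753 + 219194.87388 + 233574.67943 + 2454917.54913 = 3487576.53125

£3487576.53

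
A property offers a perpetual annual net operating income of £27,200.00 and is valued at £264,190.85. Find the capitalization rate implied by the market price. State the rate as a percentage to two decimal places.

P = C/r ⇒ r = C/P = £27,200.00/£264,190.85 = 0.102956

10.30%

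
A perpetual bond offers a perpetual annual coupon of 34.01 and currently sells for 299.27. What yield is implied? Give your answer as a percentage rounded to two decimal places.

P = C/r ⇒ r = C/P = 34.01/299.27 = 0.113643

11.36%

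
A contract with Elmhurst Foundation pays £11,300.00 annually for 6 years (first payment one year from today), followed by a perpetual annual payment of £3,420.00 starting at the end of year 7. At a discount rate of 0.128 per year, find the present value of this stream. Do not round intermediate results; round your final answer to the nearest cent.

£58395.67

PV of 6-year annuity: £11,300.00 × [1 − (1+0.128)^−6] / 0.128 = 45425.02870
Perpetuity value at year 6: £3,420.00 / 0.128 = 26718.75000
PV of perpetuity: 26718.75000 / (1+0.128)^6 = 12970.64397
Total PV = 45425.02870 + 12970.64397 = 58395.67267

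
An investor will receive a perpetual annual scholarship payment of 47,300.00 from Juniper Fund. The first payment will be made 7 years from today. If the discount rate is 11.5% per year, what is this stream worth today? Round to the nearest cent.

Value at end of year 6: C / r = 47,300.00 / 0.115 = 411,304.3478
Discount to today: PV = 411,304.3478 / (1 + 0.115)^6 = 411,304.3478 / 1.921539 = 214,049.44

214049.44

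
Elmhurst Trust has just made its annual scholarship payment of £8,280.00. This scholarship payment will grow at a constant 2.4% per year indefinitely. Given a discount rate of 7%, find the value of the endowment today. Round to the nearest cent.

D₁ = D₀ × (1 + g) = £8,280.00 × 1.024 = £8,478.7200
Growing perpetuity: P = D₁ / (r − g) = £8,478.7200 / (0.07 − 0.024) = £184,320.00

£184320.00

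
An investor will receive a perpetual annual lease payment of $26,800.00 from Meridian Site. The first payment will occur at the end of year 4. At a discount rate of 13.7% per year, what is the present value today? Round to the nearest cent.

Value at end of year 3: C / r = $26,800.00 / 0.137 = $195,620.4380
Discount to today: PV = $195,620.4380 / (1 + 0.137)^3 = $195,620.4380 / 1.469878 = $133,086.14

$133086.14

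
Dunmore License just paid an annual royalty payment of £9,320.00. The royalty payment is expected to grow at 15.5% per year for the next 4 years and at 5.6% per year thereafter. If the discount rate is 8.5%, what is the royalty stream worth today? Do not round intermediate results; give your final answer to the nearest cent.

D_1 = 10764.60000
D_2 = 12433.11300
D_3 = 14360.24552
D_4 = 16586.08357
Terminal value at year 4: TV = D_4×(1+g_2)/(r−g_2) = 17514.90425/0.029 = 603962.21551
P_0 = D_1/(1+r)^1 + D_2/(1+r)^2 + D_3/(1+r)^3 + D_4/(1+r)^4 + TV/(1+r)^4
    = 9921.29032 + 10561.37357 + 11242.75251 + 11968.09138 + 435803.60338 = 479497.11116

£479497.11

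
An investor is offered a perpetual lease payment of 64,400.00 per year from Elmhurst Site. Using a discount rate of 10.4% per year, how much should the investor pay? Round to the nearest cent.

Level perpetuity: PV = C / r = 64,400.00 / 0.104 = 619,230.77

619230.77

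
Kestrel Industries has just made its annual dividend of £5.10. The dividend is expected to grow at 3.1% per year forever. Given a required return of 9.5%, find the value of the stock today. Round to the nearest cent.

£82.16

D₁ = D₀ × (1 + g) = £5.10 × 1.031 = £5.2581
Growing perpetuity: P = D₁ / (r − g) = £5.2581 / (0.095 − 0.031) = £82.16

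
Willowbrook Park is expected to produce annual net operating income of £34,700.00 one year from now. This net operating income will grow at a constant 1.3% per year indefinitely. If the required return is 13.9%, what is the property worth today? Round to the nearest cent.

Growing perpetuity: P = D₁ / (r − g) = £34,700.0000 / (0.139 − 0.013) = £275,396.83

£275396.83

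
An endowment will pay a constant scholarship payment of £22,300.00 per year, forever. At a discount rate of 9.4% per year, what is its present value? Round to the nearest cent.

Level perpetuity: PV = C / r = £22,300.00 / 0.094 = £237,234.04

£237234.04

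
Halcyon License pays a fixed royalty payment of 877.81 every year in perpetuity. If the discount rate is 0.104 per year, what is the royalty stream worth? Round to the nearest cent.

Level perpetuity: PV = C / r = 877.81 / 0.104 = 8,440.48

8440.48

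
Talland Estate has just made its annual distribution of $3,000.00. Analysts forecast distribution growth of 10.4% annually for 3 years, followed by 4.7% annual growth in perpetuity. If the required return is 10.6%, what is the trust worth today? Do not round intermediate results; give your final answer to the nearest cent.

$61916.49

D_1 = 3312.00000
D_2 = 3656.44800
D_3 = 4036.71859
Terminal value at year 3: TV = D_3×(1+g_2)/(r−g_2) = 4226.44437/0.059 = 71634.65027
P_0 = D_1/(1+r)^1 + D_2/(1+r)^2 + D_3/(1+r)^3 + TV/(1+r)^3
    = 2994.57505 + 2989.15990 + 2983.75455 + 52949.00020 = 61916.48969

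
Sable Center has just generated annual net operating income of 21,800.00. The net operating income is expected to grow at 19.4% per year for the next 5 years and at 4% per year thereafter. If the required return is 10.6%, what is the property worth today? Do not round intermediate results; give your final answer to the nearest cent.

D_1 = 26029.20000
D_2 = 31078.86480
D_3 = 37108.16457
D_4 = 44307.14850
D_5 = 52902.73531
Terminal value at year 5: TV = D_5×(1+g_2)/(r−g_2) = 55018.84472/0.066 = 833618.85938
P_0 = D_1/(1+r)^1 + D_2/(1+r)^2 + D_3/(1+r)^3 + D_4/(1+r)^4 + D_5/(1+r)^5 + TV/(1+r)^5
    = 23534.53888 + 25407.08808 + 27428.62855 + 29611.01490 + 31967.04502 + 503723.13371 = 641671.44915

641671.45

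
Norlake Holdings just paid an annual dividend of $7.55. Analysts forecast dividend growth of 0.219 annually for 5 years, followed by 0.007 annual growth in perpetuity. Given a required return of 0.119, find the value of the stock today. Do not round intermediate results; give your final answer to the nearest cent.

$153.30

D_1 = 9.20345
D_2 = 11.21901
D_3 = 13.67597
D_4 = 16.67100
D_5 = 20.32195
Terminal value at year 5: TV = D_5×(1+g_2)/(r−g_2) = 20.46421/0.112 = 182.71615
P_0 = D_1/(1+r)^1 + D_2/(1+r)^2 + D_3/(1+r)^3 + D_4/(1+r)^4 + D_5/(1+r)^5 + TV/(1+r)^5
    = 8.22471 + 8.95971 + 9.76040 + 10.63265 + 11.58284 + 104.14214 = 153.30246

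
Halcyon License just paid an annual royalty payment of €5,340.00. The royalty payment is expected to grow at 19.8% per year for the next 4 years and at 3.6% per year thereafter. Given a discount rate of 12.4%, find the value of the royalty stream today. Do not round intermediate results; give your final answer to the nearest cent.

€106244.63

D_1 = 6397.32000
D_2 = 7663.98936
D_3 = 9181.45925
D_4 = 10999.38819
Terminal value at year 4: TV = D_4×(1+g_2)/(r−g_2) = 11395.36616/0.088 = 129492.79727
P_0 = D_1/(1+r)^1 + D_2/(1+r)^2 + D_3/(1+r)^3 + D_4/(1+r)^4 + TV/(1+r)^4
    = 5691.56584 + 6066.27747 + 6465.65872 + 6891.33376 + 81129.79294 = 106244.62873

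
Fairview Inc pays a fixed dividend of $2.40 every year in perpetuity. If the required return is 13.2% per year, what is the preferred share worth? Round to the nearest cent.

Level perpetuity: PV = C / r = $2.40 / 0.132 = $18.18

$18.18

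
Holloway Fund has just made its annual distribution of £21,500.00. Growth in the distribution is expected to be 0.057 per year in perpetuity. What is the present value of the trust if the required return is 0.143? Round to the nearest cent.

£264250.00

D₁ = D₀ × (1 + g) = £21,500.00 × 1.057 = £22,725.5000
Growing perpetuity: P = D₁ / (r − g) = £22,725.5000 / (0.143 − 0.057) = £264,250.00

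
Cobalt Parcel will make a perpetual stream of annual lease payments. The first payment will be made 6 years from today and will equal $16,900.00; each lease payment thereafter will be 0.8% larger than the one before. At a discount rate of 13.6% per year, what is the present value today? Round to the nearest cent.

$69788.70

Value at end of year 5: C₁ / (r − g) = $16,900.00 / (0.136 − 0.008) = $132,031.2500
Discount to today: PV = $132,031.2500 / (1 + 0.136)^5 = $132,031.2500 / 1.891872 = $69,788.70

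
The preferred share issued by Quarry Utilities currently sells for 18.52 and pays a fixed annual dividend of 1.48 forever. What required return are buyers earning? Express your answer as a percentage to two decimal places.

7.99%

P = C/r ⇒ r = C/P = 1.48/18.52 = 0.079914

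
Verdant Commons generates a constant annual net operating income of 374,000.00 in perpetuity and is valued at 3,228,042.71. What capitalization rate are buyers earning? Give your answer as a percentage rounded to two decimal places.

P = C/r ⇒ r = C/P = 374,000.00/3,228,042.71 = 0.115860

11.59%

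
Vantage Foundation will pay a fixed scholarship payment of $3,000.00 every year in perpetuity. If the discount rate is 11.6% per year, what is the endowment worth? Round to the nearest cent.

Level perpetuity: PV = C / r = $3,000.00 / 0.116 = $25,862.07

$25862.07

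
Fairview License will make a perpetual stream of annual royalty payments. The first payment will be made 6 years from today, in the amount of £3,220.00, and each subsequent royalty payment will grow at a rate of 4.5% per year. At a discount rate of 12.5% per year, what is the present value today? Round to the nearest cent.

£22335.89

Value at end of year 5: C₁ / (r − g) = £3,220.00 / (0.125 − 0.045) = £40,250.0000
Discount to today: PV = £40,250.0000 / (1 + 0.125)^5 = £40,250.0000 / 1.802032 = £22,335.89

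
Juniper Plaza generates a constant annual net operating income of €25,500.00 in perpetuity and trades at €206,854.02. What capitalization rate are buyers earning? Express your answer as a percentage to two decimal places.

P = C/r ⇒ r = C/P = €25,500.00/€206,854.02 = 0.123275

12.33%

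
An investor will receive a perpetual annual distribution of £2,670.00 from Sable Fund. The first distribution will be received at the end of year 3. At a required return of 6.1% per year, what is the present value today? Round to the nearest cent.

£38882.18

Value at end of year 2: C / r = £2,670.00 / 0.061 = £43,770.4918
Discount to today: PV = £43,770.4918 / (1 + 0.061)^2 = £43,770.4918 / 1.125721 = £38,882.18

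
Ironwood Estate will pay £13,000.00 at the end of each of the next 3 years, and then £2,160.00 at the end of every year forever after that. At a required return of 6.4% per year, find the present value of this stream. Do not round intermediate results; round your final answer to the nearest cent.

PV of 3-year annuity: £13,000.00 × [1 − (1+0.064)^−3] / 0.064 = 34493.58103
Perpetuity value at year 3: £2,160.00 / 0.064 = 33750.00000
PV of perpetuity: 33750.00000 / (1+0.064)^3 = 28018.75884
Total PV = 34493.58103 + 28018.75884 = 62512.33988

£62512.34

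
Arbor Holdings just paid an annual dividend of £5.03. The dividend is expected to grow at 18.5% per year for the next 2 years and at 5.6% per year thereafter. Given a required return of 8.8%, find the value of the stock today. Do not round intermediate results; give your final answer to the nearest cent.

D_1 = 5.96055
D_2 = 7.06325
Terminal value at year 2: TV = D_2×(1+g_2)/(r−g_2) = 7.45879/0.032 = 233.08731
P_0 = D_1/(1+r)^1 + D_2/(1+r)^2 + TV/(1+r)^2
    = 5.47845 + 5.96687 + 196.90685 = 208.35218

£208.35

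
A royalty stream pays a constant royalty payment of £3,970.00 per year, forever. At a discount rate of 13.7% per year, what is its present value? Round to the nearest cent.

Level perpetuity: PV = C / r = £3,970.00 / 0.137 = £28,978.10

£28978.10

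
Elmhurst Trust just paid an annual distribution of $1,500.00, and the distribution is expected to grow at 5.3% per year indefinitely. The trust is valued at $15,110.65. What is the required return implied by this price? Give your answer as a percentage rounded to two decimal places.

15.75%

D₁ = $1,500.00 × 1.053 = $1,579.5000
P = D₁/(r − g) ⇒ r = D₁/P + g = $1,579.5000/$15,110.65 + 0.053 = 0.104529 + 0.053 = 0.157529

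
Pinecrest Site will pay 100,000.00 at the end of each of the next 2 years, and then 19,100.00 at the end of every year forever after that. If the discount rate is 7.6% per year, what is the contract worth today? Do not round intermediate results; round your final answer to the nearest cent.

PV of 2-year annuity: 100,000.00 × [1 − (1+0.076)^−2] / 0.076 = 179309.29644
Perpetuity value at year 2: 19,100.00 / 0.076 = 251315.78947
PV of perpetuity: 251315.78947 / (1+0.076)^2 = 217067.71385
Total PV = 179309.29644 + 217067.71385 = 396377.01030

396377.01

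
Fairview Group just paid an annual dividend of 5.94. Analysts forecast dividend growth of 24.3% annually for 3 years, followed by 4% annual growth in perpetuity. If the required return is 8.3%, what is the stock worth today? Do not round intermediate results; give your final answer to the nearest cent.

240.83

D_1 = 7.38342
D_2 = 9.17759
D_3 = 11.40775
Terminal value at year 3: TV = D_3×(1+g_2)/(r−g_2) = 11.86406/0.043 = 275.90827
P_0 = D_1/(1+r)^1 + D_2/(1+r)^2 + D_3/(1+r)^3 + TV/(1+r)^3
    = 6.81756 + 7.82477 + 8.98079 + 217.20976 = 240.83289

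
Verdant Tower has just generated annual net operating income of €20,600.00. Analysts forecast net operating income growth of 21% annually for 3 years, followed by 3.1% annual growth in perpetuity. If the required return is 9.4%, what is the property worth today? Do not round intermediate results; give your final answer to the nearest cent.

D_1 = 24926.00000
D_2 = 30160.46000
D_3 = 36494.15660
Terminal value at year 3: TV = D_3×(1+g_2)/(r−g_2) = 37625.47545/0.063 = 597229.76912
P_0 = D_1/(1+r)^1 + D_2/(1+r)^2 + D_3/(1+r)^3 + TV/(1+r)^3
    = 22784.27788 + 25200.16109 + 27872.20742 + 456130.88656 = 531987.53295

€531987.53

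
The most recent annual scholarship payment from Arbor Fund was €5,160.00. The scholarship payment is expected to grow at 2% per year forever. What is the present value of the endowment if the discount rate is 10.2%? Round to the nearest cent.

€64185.37

D₁ = D₀ × (1 + g) = €5,160.00 × 1.02 = €5,263.2000
Growing perpetuity: P = D₁ / (r − g) = €5,263.2000 / (0.102 − 0.02) = €64,185.37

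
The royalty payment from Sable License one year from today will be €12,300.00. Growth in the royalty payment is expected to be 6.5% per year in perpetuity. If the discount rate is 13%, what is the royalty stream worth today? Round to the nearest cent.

€189230.77

Growing perpetuity: P = D₁ / (r − g) = €12,300.0000 / (0.13 − 0.065) = €189,230.77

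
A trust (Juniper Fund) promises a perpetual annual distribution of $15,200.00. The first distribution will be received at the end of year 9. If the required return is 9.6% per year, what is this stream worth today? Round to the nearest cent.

$76048.02

Value at end of year 8: C / r = $15,200.00 / 0.096 = $158,333.3333
Discount to today: PV = $158,333.3333 / (1 + 0.096)^8 = $158,333.3333 / 2.082018 = $76,048.02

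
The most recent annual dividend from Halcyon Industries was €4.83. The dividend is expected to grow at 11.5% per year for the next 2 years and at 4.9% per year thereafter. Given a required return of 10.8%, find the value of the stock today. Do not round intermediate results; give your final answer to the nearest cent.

€96.72

D_1 = 5.38545
D_2 = 6.00478
Terminal value at year 2: TV = D_2×(1+g_2)/(r−g_2) = 6.29901/0.059 = 106.76290
P_0 = D_1/(1+r)^1 + D_2/(1+r)^2 + TV/(1+r)^2
    = 4.86051 + 4.89122 + 86.96426 = 96.71600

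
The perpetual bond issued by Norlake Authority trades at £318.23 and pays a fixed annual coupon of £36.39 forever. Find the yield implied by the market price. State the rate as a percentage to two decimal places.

11.44%

P = C/r ⇒ r = C/P = £36.39/£318.23 = 0.114351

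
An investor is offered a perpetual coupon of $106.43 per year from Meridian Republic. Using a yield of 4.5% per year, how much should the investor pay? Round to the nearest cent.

Level perpetuity: PV = C / r = $106.43 / 0.045 = $2,365.11

$2365.11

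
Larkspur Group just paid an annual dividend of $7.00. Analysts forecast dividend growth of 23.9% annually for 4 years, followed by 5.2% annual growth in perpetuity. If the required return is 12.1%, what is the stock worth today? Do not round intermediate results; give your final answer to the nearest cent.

D_1 = 8.67300
D_2 = 10.74585
D_3 = 13.31410
D_4 = 16.49618
Terminal value at year 4: TV = D_4×(1+g_2)/(r−g_2) = 17.35398/0.069 = 251.50691
P_0 = D_1/(1+r)^1 + D_2/(1+r)^2 + D_3/(1+r)^3 + D_4/(1+r)^4 + TV/(1+r)^4
    = 7.73684 + 8.55125 + 9.45138 + 10.44626 + 159.26761 = 195.45334

$195.45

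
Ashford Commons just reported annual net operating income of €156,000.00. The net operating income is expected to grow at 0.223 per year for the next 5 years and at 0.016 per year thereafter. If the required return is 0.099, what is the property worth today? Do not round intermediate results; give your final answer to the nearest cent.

D_1 = 190788.00000
D_2 = 233333.72400
D_3 = 285367.14445
D_4 = 349004.01766
D_5 = 426831.91360
Terminal value at year 5: TV = D_5×(1+g_2)/(r−g_2) = 433661.22422/0.083 = 5224834.02677
P_0 = D_1/(1+r)^1 + D_2/(1+r)^2 + D_3/(1+r)^3 + D_4/(1+r)^4 + D_5/(1+r)^5 + TV/(1+r)^5
    = 173601.45587 + 193188.88128 + 214986.35287 + 239243.22981 + 266237.00642 + 3258997.57261 = 4346254.49886

€4346254.50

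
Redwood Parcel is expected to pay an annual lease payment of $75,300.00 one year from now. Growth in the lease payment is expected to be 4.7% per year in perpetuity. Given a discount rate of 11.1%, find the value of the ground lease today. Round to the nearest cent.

$1176562.50

Growing perpetuity: P = D₁ / (r − g) = $75,300.0000 / (0.111 − 0.047) = $1,176,562.50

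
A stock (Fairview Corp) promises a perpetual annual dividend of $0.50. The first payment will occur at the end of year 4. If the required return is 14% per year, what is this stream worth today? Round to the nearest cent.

$2.41

Value at end of year 3: C / r = $0.50 / 0.14 = $3.5714
Discount to today: PV = $3.5714 / (1 + 0.14)^3 = $3.5714 / 1.481544 = $2.41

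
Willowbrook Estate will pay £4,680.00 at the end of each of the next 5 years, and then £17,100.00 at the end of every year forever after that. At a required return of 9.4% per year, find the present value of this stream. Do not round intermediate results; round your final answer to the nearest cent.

£134102.68

PV of 5-year annuity: £4,680.00 × [1 − (1+0.094)^−5] / 0.094 = 18016.19710
Perpetuity value at year 5: £17,100.00 / 0.094 = 181914.89362
PV of perpetuity: 181914.89362 / (1+0.094)^5 = 116086.48112
Total PV = 18016.19710 + 116086.48112 = 134102.67822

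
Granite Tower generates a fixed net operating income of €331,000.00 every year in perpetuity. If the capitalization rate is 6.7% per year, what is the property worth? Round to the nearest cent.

Level perpetuity: PV = C / r = €331,000.00 / 0.067 = €4,940,298.51

€4940298.51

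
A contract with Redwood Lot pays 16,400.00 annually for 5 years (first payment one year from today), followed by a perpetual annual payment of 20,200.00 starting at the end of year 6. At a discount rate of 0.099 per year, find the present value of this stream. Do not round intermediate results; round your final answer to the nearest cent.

PV of 5-year annuity: 16,400.00 × [1 − (1+0.099)^−5] / 0.099 = 62328.04984
Perpetuity value at year 5: 20,200.00 / 0.099 = 204040.40404
PV of perpetuity: 204040.40404 / (1+0.099)^5 = 127270.48899
Total PV = 62328.04984 + 127270.48899 = 189598.53883

189598.54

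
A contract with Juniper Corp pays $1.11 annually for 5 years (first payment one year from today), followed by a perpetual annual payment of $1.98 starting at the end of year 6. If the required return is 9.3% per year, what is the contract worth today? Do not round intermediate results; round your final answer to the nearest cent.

$17.93

PV of 5-year annuity: $1.11 × [1 − (1+0.093)^−5] / 0.093 = 4.28411
Perpetuity value at year 5: $1.98 / 0.093 = 21.29032
PV of perpetuity: 21.29032 / (1+0.093)^5 = 13.64839
Total PV = 4.28411 + 13.64839 = 17.93250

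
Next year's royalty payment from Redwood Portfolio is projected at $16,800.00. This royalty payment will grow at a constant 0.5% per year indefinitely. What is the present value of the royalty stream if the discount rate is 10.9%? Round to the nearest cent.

$161538.46

Growing perpetuity: P = D₁ / (r − g) = $16,800.0000 / (0.109 − 0.005) = $161,538.46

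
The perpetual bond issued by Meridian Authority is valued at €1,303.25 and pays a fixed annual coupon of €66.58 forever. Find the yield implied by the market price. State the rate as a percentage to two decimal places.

5.11%

P = C/r ⇒ r = C/P = €66.58/€1,303.25 = 0.051088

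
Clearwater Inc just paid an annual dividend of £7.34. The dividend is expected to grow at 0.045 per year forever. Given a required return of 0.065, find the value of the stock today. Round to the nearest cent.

D₁ = D₀ × (1 + g) = £7.34 × 1.045 = £7.6703
Growing perpetuity: P = D₁ / (r − g) = £7.6703 / (0.065 − 0.045) = £383.52

£383.52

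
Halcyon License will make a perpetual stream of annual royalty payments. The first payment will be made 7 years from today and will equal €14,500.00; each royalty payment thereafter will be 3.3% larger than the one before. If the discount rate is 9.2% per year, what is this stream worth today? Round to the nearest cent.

€144937.30

Value at end of year 6: C₁ / (r − g) = €14,500.00 / (0.092 − 0.033) = €245,762.7119
Discount to today: PV = €245,762.7119 / (1 + 0.092)^6 = €245,762.7119 / 1.695649 = €144,937.30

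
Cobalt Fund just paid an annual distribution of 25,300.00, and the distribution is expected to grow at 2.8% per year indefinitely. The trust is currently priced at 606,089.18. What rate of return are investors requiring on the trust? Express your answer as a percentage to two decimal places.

7.09%

D₁ = 25,300.00 × 1.028 = 26,008.4000
P = D₁/(r − g) ⇒ r = D₁/P + g = 26,008.4000/606,089.18 + 0.028 = 0.042912 + 0.028 = 0.070912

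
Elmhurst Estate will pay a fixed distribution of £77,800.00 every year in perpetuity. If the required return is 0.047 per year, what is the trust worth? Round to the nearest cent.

Level perpetuity: PV = C / r = £77,800.00 / 0.047 = £1,655,319.15

£1655319.15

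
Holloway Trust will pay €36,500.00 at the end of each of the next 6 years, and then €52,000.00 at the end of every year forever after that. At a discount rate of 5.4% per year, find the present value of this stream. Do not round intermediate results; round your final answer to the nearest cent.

PV of 6-year annuity: €36,500.00 × [1 − (1+0.054)^−6] / 0.054 = 182916.25403
Perpetuity value at year 6: €52,000.00 / 0.054 = 962962.96296
PV of perpetuity: 962962.96296 / (1+0.054)^6 = 702369.94352
Total PV = 182916.25403 + 702369.94352 = 885286.19755

€885286.20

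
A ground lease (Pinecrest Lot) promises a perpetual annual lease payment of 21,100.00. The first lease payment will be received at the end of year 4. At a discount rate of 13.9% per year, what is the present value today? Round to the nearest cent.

102729.81

Value at end of year 3: C / r = 21,100.00 / 0.139 = 151,798.5612
Discount to today: PV = 151,798.5612 / (1 + 0.139)^3 = 151,798.5612 / 1.477649 = 102,729.81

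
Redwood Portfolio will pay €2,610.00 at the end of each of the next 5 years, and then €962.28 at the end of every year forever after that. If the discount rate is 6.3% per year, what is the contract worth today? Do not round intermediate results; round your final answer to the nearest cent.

€22158.80

PV of 5-year annuity: €2,610.00 × [1 − (1+0.063)^−5] / 0.063 = 10905.12032
Perpetuity value at year 5: €962.28 / 0.063 = 15274.28571
PV of perpetuity: 15274.28571 / (1+0.063)^5 = 11253.68067
Total PV = 10905.12032 + 11253.68067 = 22158.80098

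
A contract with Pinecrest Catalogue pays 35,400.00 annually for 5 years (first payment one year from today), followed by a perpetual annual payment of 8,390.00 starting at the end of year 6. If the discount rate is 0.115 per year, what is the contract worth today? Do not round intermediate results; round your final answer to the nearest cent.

171539.72

PV of 5-year annuity: 35,400.00 × [1 − (1+0.115)^−5] / 0.115 = 129205.67578
Perpetuity value at year 5: 8,390.00 / 0.115 = 72956.52174
PV of perpetuity: 72956.52174 / (1+0.115)^5 = 42334.04660
Total PV = 129205.67578 + 42334.04660 = 171539.72239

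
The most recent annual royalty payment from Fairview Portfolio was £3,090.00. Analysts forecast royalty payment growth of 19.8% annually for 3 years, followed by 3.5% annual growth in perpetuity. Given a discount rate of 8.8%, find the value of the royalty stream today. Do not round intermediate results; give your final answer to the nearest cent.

£91831.62

D_1 = 3701.82000
D_2 = 4434.78036
D_3 = 5312.86687
Terminal value at year 3: TV = D_3×(1+g_2)/(r−g_2) = 5498.81721/0.053 = 103751.26815
P_0 = D_1/(1+r)^1 + D_2/(1+r)^2 + D_3/(1+r)^3 + TV/(1+r)^3
    = 3402.40809 + 3746.40155 + 4125.17377 + 80557.63869 = 91831.62210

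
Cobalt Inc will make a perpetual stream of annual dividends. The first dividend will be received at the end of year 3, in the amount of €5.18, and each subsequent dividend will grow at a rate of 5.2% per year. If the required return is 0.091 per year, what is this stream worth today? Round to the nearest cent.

Value at end of year 2: C₁ / (r − g) = €5.18 / (0.091 − 0.052) = €132.8205
Discount to today: PV = €132.8205 / (1 + 0.091)^2 = €132.8205 / 1.190281 = €111.59

€111.59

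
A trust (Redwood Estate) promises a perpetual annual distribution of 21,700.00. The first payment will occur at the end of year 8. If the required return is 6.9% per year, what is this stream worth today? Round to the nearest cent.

197136.35

Value at end of year 7: C / r = 21,700.00 / 0.069 = 314,492.7536
Discount to today: PV = 314,492.7536 / (1 + 0.069)^7 = 314,492.7536 / 1.595306 = 197,136.35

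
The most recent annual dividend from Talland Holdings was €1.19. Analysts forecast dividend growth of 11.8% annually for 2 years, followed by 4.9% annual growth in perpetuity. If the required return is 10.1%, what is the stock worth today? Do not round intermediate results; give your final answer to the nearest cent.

€27.19

D_1 = 1.33042
D_2 = 1.48741
Terminal value at year 2: TV = D_2×(1+g_2)/(r−g_2) = 1.56029/0.052 = 30.00563
P_0 = D_1/(1+r)^1 + D_2/(1+r)^2 + TV/(1+r)^2
    = 1.20837 + 1.22703 + 24.75301 = 27.18842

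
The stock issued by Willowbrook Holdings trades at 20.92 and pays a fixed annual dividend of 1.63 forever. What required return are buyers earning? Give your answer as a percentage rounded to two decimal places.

7.79%

P = C/r ⇒ r = C/P = 1.63/20.92 = 0.077916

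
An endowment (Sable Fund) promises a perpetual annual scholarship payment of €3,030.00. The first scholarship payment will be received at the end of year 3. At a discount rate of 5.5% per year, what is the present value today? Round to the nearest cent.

Value at end of year 2: C / r = €3,030.00 / 0.055 = €55,090.9091
Discount to today: PV = €55,090.9091 / (1 + 0.055)^2 = €55,090.9091 / 1.113025 = €49,496.56

€49496.56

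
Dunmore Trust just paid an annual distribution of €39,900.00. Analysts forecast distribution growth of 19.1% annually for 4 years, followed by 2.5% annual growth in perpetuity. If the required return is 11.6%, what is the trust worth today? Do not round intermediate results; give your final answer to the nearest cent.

€771247.17

D_1 = 47520.90000
D_2 = 56597.39190
D_3 = 67407.49375
D_4 = 80282.32506
Terminal value at year 4: TV = D_4×(1+g_2)/(r−g_2) = 82289.38319/0.091 = 904278.93611
P_0 = D_1/(1+r)^1 + D_2/(1+r)^2 + D_3/(1+r)^3 + D_4/(1+r)^4 + TV/(1+r)^4
    = 42581.45161 + 45443.10831 + 48497.08064 + 51756.29305 + 582969.23489 = 771247.16849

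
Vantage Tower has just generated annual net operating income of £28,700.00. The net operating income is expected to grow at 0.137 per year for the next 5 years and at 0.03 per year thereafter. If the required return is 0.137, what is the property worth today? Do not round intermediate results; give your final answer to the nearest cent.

£419771.03

D_1 = 32631.90000
D_2 = 37102.47030
D_3 = 42185.50873
D_4 = 47964.92343
D_5 = 54536.11794
Terminal value at year 5: TV = D_5×(1+g_2)/(r−g_2) = 56172.20147/0.107 = 524973.84556
P_0 = D_1/(1+r)^1 + D_2/(1+r)^2 + D_3/(1+r)^3 + D_4/(1+r)^4 + D_5/(1+r)^5 + TV/(1+r)^5
    = 28700.00000 + 28700.00000 + 28700.00000 + 28700.00000 + 28700.00000 + 276271.02804 = 419771.02804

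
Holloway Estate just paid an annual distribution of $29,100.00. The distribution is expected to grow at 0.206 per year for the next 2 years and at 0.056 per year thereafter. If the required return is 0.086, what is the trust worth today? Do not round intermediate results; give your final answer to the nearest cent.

$1331397.35

D_1 = 35094.60000
D_2 = 42324.08760
Terminal value at year 2: TV = D_2×(1+g_2)/(r−g_2) = 44694.23651/0.03 = 1489807.88352
P_0 = D_1/(1+r)^1 + D_2/(1+r)^2 + TV/(1+r)^2
    = 32315.46961 + 35886.23974 + 1263195.63872 = 1331397.34807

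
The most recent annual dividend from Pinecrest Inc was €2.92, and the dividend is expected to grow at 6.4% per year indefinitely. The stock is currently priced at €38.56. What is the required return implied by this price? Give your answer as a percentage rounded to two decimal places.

D₁ = €2.92 × 1.064 = €3.1069
P = D₁/(r − g) ⇒ r = D₁/P + g = €3.1069/€38.56 + 0.064 = 0.080573 + 0.064 = 0.144573

14.46%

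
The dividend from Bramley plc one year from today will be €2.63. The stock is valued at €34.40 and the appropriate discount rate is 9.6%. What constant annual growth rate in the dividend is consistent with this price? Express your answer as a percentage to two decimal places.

1.95%

P = D₁/(r−g) ⇒ g = r − D₁/P = 0.096 − €2.63/€34.40 = 0.019547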